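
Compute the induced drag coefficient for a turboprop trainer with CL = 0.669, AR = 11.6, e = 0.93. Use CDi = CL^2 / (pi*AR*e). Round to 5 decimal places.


Step 1: CL^2 = 0.669^2 = 0.447561
Step 2: pi * AR * e = 3.14159 * 11.6 * 0.93 = 33.891502
Step 3: CDi = 0.447561 / 33.891502 = 0.01321

0.01321


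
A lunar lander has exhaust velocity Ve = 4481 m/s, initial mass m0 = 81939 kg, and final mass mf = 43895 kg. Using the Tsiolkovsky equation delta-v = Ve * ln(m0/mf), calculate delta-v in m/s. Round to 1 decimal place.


Step 1: Mass ratio m0/mf = 81939 / 43895 = 1.866705
Step 2: ln(1.866705) = 0.624175
Step 3: delta-v = 4481 * 0.624175 = 2796.9 m/s

2796.9


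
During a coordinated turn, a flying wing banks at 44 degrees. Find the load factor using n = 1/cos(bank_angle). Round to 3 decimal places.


Step 1: Convert 44 degrees to radians = 0.767945
Step 2: cos(44 deg) = 0.71934
Step 3: n = 1 / 0.71934 = 1.390

1.390


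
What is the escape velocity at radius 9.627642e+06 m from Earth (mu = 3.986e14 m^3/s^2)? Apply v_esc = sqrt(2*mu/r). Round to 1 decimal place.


Step 1: 2*mu/r = 2 * 3.986e14 / 9.627642e+06 = 82803245.0729
Step 2: v_esc = sqrt(82803245.0729) = 9099.6 m/s

9099.6


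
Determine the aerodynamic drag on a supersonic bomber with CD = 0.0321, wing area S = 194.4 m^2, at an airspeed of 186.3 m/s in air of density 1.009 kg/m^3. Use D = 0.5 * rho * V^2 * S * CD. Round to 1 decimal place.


Step 1: Dynamic pressure q = 0.5 * 1.009 * 186.3^2 = 17510.0296 Pa
Step 2: Drag D = q * S * CD = 17510.0296 * 194.4 * 0.0321
Step 3: D = 109266.8 N

109266.8


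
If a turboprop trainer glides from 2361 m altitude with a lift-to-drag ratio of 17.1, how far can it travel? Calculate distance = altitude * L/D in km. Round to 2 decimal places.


Step 1: Glide distance = altitude * L/D = 2361 * 17.1 = 40373.1 m
Step 2: Convert to km: 40373.1 / 1000 = 40.37 km

40.37


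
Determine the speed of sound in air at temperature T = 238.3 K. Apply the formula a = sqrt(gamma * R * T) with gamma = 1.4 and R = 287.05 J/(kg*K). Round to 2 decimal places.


Step 1: gamma * R * T = 1.4 * 287.05 * 238.3 = 95765.621
Step 2: a = sqrt(95765.621) = 309.46 m/s

309.46


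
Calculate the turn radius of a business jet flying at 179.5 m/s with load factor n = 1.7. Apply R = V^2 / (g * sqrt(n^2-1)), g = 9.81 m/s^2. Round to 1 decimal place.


Step 1: V^2 = 179.5^2 = 32220.25
Step 2: n^2 - 1 = 1.7^2 - 1 = 1.89
Step 3: sqrt(1.89) = 1.374773
Step 4: R = 32220.25 / (9.81 * 1.374773) = 2389.1 m

2389.1


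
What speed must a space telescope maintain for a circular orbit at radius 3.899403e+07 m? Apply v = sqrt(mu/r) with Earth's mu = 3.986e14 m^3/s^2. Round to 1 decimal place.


Step 1: mu / r = 3.986e14 / 3.899403e+07 = 10222077.5847
Step 2: v = sqrt(10222077.5847) = 3197.2 m/s

3197.2


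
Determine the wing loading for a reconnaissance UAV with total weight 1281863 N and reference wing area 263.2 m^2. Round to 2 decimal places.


Step 1: Wing loading = W / S = 1281863 / 263.2
Step 2: Wing loading = 4870.30 N/m^2

4870.30


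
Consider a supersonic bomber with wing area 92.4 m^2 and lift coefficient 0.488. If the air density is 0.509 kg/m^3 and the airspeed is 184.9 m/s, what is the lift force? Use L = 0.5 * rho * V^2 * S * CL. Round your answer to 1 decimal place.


Step 1: Calculate dynamic pressure q = 0.5 * 0.509 * 184.9^2 = 0.5 * 0.509 * 34188.01 = 8700.8485 Pa
Step 2: Multiply by wing area and lift coefficient: L = 8700.8485 * 92.4 * 0.488
Step 3: L = 803958.4056 * 0.488 = 392331.7 N

392331.7


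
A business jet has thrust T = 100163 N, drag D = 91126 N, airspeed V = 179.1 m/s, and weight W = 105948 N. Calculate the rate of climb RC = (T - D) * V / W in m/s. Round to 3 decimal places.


Step 1: Excess thrust = T - D = 100163 - 91126 = 9037 N
Step 2: Excess power = 9037 * 179.1 = 1618526.7 W
Step 3: RC = 1618526.7 / 105948 = 15.277 m/s

15.277


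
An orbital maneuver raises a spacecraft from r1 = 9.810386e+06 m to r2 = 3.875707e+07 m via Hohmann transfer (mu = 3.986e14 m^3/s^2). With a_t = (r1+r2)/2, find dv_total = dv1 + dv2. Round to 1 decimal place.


Step 1: Transfer semi-major axis a_t = (9.810386e+06 + 3.875707e+07) / 2 = 2.428373e+07 m
Step 2: v1 (circular at r1) = sqrt(mu/r1) = 6374.2 m/s
Step 3: v_t1 = sqrt(mu*(2/r1 - 1/a_t)) = 8052.73 m/s
Step 4: dv1 = |8052.73 - 6374.2| = 1678.54 m/s
Step 5: v2 (circular at r2) = 3206.96 m/s, v_t2 = 2038.35 m/s
Step 6: dv2 = |3206.96 - 2038.35| = 1168.61 m/s
Step 7: Total delta-v = 1678.54 + 1168.61 = 2847.1 m/s

2847.1


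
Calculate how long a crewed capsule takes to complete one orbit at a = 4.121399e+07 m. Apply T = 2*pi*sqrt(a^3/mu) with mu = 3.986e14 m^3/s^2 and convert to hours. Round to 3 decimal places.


Step 1: a^3 / mu = 7.000579e+22 / 3.986e14 = 1.756292e+08
Step 2: sqrt(1.756292e+08) = 13252.5162 s
Step 3: T = 2*pi * 13252.5162 = 83268.02 s
Step 4: T in hours = 83268.02 / 3600 = 23.130 hours

23.130


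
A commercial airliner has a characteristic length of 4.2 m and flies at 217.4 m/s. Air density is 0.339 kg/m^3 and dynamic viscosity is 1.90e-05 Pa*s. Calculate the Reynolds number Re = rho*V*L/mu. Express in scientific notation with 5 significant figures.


Step 1: Numerator = rho * V * L = 0.339 * 217.4 * 4.2 = 309.53412
Step 2: Re = 309.53412 / 1.90e-05
Step 3: Re = 1.6291e+07

1.6291e+07


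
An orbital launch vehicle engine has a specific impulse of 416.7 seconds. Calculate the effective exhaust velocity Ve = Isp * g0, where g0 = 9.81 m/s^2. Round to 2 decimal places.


Step 1: Ve = Isp * g0 = 416.7 * 9.81
Step 2: Ve = 4087.83 m/s

4087.83


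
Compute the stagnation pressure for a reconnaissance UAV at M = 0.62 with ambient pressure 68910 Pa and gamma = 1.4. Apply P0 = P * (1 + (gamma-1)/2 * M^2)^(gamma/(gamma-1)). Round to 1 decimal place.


Step 1: (gamma-1)/2 * M^2 = 0.2 * 0.3844 = 0.07688
Step 2: 1 + 0.07688 = 1.07688
Step 3: Exponent gamma/(gamma-1) = 3.5
Step 4: P0 = 68910 * 1.07688^3.5 = 89303.4 Pa

89303.4


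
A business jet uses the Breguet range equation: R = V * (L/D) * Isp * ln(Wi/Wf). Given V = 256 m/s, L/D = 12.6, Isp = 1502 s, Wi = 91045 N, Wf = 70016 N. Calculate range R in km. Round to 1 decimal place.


Step 1: Coefficient = V * (L/D) * Isp = 256 * 12.6 * 1502 = 4844851.2 m
Step 2: Wi/Wf = 91045 / 70016 = 1.300346
Step 3: ln(1.300346) = 0.26263
Step 4: R = 4844851.2 * 0.26263 = 1272403.8 m = 1272.4 km

1272.4


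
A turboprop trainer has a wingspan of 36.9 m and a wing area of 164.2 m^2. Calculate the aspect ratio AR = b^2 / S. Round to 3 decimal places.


Step 1: b^2 = 36.9^2 = 1361.61
Step 2: AR = 1361.61 / 164.2 = 8.292

8.292


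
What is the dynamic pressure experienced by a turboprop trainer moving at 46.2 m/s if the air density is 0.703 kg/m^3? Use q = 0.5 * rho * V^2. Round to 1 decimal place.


Step 1: V^2 = 46.2^2 = 2134.44
Step 2: q = 0.5 * 0.703 * 2134.44
Step 3: q = 750.3 Pa

750.3


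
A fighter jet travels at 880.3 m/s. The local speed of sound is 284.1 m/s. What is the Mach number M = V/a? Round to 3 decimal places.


Step 1: M = V / a = 880.3 / 284.1
Step 2: M = 3.099

3.099


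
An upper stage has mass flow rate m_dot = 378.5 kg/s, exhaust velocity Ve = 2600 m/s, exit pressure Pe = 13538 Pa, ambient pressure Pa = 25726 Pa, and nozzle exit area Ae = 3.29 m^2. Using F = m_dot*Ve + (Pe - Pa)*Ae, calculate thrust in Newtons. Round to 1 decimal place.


Step 1: Momentum thrust = m_dot * Ve = 378.5 * 2600 = 984100.0 N
Step 2: Pressure thrust = (Pe - Pa) * Ae = (13538 - 25726) * 3.29 = -40098.52 N
Step 3: Total thrust F = 984100.0 + -40098.52 = 944001.5 N

944001.5


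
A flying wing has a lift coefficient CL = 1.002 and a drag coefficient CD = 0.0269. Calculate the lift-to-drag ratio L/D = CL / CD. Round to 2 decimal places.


Step 1: L/D = CL / CD = 1.002 / 0.0269
Step 2: L/D = 37.25

37.25


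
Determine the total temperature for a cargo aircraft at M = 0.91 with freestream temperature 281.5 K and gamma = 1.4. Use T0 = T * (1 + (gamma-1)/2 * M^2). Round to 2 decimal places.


Step 1: (gamma-1)/2 = 0.2
Step 2: M^2 = 0.8281
Step 3: 1 + 0.2 * 0.8281 = 1.16562
Step 4: T0 = 281.5 * 1.16562 = 328.12 K

328.12


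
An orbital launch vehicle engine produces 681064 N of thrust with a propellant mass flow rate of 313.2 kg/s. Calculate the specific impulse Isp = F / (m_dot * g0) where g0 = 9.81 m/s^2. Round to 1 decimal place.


Step 1: m_dot * g0 = 313.2 * 9.81 = 3072.49
Step 2: Isp = 681064 / 3072.49 = 221.7 s

221.7


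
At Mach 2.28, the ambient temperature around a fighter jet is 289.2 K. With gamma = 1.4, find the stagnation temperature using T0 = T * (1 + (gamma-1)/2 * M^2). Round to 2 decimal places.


Step 1: (gamma-1)/2 = 0.2
Step 2: M^2 = 5.1984
Step 3: 1 + 0.2 * 5.1984 = 2.03968
Step 4: T0 = 289.2 * 2.03968 = 589.88 K

589.88


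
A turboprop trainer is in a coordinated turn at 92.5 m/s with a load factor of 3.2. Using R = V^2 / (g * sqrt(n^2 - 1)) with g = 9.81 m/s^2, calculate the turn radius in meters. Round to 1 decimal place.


Step 1: V^2 = 92.5^2 = 8556.25
Step 2: n^2 - 1 = 3.2^2 - 1 = 9.24
Step 3: sqrt(9.24) = 3.039737
Step 4: R = 8556.25 / (9.81 * 3.039737) = 286.9 m

286.9


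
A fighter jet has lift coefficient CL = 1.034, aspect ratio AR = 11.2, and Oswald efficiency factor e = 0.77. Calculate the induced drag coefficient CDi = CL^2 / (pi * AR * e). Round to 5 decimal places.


Step 1: CL^2 = 1.034^2 = 1.069156
Step 2: pi * AR * e = 3.14159 * 11.2 * 0.77 = 27.093095
Step 3: CDi = 1.069156 / 27.093095 = 0.03946

0.03946


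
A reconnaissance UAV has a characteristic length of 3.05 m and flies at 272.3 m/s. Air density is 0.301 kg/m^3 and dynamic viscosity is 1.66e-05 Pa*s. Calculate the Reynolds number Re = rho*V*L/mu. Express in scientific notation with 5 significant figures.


Step 1: Numerator = rho * V * L = 0.301 * 272.3 * 3.05 = 249.985015
Step 2: Re = 249.985015 / 1.66e-05
Step 3: Re = 1.5059e+07

1.5059e+07


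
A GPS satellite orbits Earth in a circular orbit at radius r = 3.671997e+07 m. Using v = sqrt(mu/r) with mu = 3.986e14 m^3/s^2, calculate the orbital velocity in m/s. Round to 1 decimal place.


Step 1: mu / r = 3.986e14 / 3.671997e+07 = 10855128.6943
Step 2: v = sqrt(10855128.6943) = 3294.7 m/s

3294.7


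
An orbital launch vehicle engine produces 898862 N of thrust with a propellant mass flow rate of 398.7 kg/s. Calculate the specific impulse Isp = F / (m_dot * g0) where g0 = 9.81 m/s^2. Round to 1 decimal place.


Step 1: m_dot * g0 = 398.7 * 9.81 = 3911.25
Step 2: Isp = 898862 / 3911.25 = 229.8 s

229.8


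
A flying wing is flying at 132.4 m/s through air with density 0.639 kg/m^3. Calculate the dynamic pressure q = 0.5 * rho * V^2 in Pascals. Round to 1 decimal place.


Step 1: V^2 = 132.4^2 = 17529.76
Step 2: q = 0.5 * 0.639 * 17529.76
Step 3: q = 5600.8 Pa

5600.8


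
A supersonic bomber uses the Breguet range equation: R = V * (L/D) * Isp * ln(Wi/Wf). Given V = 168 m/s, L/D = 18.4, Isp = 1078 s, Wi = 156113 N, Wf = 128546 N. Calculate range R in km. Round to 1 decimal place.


Step 1: Coefficient = V * (L/D) * Isp = 168 * 18.4 * 1078 = 3332313.6 m
Step 2: Wi/Wf = 156113 / 128546 = 1.214452
Step 3: ln(1.214452) = 0.194293
Step 4: R = 3332313.6 * 0.194293 = 647446.2 m = 647.4 km

647.4


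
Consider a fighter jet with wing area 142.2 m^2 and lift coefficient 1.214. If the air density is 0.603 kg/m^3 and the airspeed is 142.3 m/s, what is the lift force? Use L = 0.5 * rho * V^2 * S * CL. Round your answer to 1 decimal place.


Step 1: Calculate dynamic pressure q = 0.5 * 0.603 * 142.3^2 = 0.5 * 0.603 * 20249.29 = 6105.1609 Pa
Step 2: Multiply by wing area and lift coefficient: L = 6105.1609 * 142.2 * 1.214
Step 3: L = 868153.885 * 1.214 = 1053938.8 N

1053938.8


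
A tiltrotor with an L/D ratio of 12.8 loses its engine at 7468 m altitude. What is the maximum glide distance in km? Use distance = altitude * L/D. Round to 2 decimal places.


Step 1: Glide distance = altitude * L/D = 7468 * 12.8 = 95590.4 m
Step 2: Convert to km: 95590.4 / 1000 = 95.59 km

95.59


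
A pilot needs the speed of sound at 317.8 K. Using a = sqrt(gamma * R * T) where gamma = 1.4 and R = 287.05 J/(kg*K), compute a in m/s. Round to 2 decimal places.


Step 1: gamma * R * T = 1.4 * 287.05 * 317.8 = 127714.286
Step 2: a = sqrt(127714.286) = 357.37 m/s

357.37


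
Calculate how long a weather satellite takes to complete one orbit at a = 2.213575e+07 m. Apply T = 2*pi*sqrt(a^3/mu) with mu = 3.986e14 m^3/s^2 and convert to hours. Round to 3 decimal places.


Step 1: a^3 / mu = 1.084633e+22 / 3.986e14 = 2.721106e+07
Step 2: sqrt(2.721106e+07) = 5216.422 s
Step 3: T = 2*pi * 5216.422 = 32775.75 s
Step 4: T in hours = 32775.75 / 3600 = 9.104 hours

9.104


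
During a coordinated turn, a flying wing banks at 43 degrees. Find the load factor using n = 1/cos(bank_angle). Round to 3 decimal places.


Step 1: Convert 43 degrees to radians = 0.750492
Step 2: cos(43 deg) = 0.731354
Step 3: n = 1 / 0.731354 = 1.367

1.367


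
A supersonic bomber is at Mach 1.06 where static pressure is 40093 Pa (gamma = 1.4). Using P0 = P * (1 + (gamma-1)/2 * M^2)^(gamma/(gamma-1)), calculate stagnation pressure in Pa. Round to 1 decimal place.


Step 1: (gamma-1)/2 * M^2 = 0.2 * 1.1236 = 0.22472
Step 2: 1 + 0.22472 = 1.22472
Step 3: Exponent gamma/(gamma-1) = 3.5
Step 4: P0 = 40093 * 1.22472^3.5 = 81507.5 Pa

81507.5


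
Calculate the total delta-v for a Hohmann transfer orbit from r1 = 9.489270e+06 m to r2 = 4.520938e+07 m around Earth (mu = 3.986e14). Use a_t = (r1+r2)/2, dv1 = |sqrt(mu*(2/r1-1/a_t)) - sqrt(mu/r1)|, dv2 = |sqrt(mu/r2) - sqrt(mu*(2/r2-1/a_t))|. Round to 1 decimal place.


Step 1: Transfer semi-major axis a_t = (9.489270e+06 + 4.520938e+07) / 2 = 2.734932e+07 m
Step 2: v1 (circular at r1) = sqrt(mu/r1) = 6481.15 m/s
Step 3: v_t1 = sqrt(mu*(2/r1 - 1/a_t)) = 8332.84 m/s
Step 4: dv1 = |8332.84 - 6481.15| = 1851.69 m/s
Step 5: v2 (circular at r2) = 2969.3 m/s, v_t2 = 1749.03 m/s
Step 6: dv2 = |2969.3 - 1749.03| = 1220.27 m/s
Step 7: Total delta-v = 1851.69 + 1220.27 = 3072.0 m/s

3072.0


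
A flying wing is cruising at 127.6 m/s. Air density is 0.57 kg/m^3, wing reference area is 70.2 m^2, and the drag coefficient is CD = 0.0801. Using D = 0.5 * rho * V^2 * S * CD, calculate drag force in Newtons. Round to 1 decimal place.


Step 1: Dynamic pressure q = 0.5 * 0.57 * 127.6^2 = 4640.3016 Pa
Step 2: Drag D = q * S * CD = 4640.3016 * 70.2 * 0.0801
Step 3: D = 26092.5 N

26092.5


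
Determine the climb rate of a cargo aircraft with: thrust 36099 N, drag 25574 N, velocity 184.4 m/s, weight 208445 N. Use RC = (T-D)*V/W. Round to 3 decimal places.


Step 1: Excess thrust = T - D = 36099 - 25574 = 10525 N
Step 2: Excess power = 10525 * 184.4 = 1940810.0 W
Step 3: RC = 1940810.0 / 208445 = 9.311 m/s

9.311


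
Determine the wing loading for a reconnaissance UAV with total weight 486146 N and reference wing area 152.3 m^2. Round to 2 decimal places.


Step 1: Wing loading = W / S = 486146 / 152.3
Step 2: Wing loading = 3192.03 N/m^2

3192.03


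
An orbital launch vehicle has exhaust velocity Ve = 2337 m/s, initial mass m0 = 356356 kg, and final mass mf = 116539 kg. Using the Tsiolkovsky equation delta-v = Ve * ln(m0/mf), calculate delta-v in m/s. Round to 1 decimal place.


Step 1: Mass ratio m0/mf = 356356 / 116539 = 3.057826
Step 2: ln(3.057826) = 1.117704
Step 3: delta-v = 2337 * 1.117704 = 2612.1 m/s

2612.1


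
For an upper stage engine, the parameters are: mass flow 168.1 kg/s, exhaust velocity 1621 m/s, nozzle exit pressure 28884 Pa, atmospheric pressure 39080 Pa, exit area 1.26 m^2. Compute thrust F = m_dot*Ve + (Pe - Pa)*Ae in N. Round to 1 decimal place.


Step 1: Momentum thrust = m_dot * Ve = 168.1 * 1621 = 272490.1 N
Step 2: Pressure thrust = (Pe - Pa) * Ae = (28884 - 39080) * 1.26 = -12846.96 N
Step 3: Total thrust F = 272490.1 + -12846.96 = 259643.1 N

259643.1


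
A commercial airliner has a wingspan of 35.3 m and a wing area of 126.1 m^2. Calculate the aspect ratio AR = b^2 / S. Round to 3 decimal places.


Step 1: b^2 = 35.3^2 = 1246.09
Step 2: AR = 1246.09 / 126.1 = 9.882

9.882


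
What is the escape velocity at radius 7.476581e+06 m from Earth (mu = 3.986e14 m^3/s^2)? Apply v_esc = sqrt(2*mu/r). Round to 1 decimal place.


Step 1: 2*mu/r = 2 * 3.986e14 / 7.476581e+06 = 106626277.4388
Step 2: v_esc = sqrt(106626277.4388) = 10326.0 m/s

10326.0


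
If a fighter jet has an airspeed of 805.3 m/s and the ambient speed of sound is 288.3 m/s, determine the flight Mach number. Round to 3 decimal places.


Step 1: M = V / a = 805.3 / 288.3
Step 2: M = 2.793

2.793


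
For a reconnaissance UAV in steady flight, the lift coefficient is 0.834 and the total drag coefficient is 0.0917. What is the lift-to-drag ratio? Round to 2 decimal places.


Step 1: L/D = CL / CD = 0.834 / 0.0917
Step 2: L/D = 9.09

9.09


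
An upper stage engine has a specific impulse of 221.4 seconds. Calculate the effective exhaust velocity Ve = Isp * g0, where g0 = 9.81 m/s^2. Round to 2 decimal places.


Step 1: Ve = Isp * g0 = 221.4 * 9.81
Step 2: Ve = 2171.93 m/s

2171.93


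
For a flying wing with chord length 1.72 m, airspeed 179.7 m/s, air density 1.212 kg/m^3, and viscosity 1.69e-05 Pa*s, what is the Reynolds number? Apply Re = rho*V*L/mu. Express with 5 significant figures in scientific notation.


Step 1: Numerator = rho * V * L = 1.212 * 179.7 * 1.72 = 374.609808
Step 2: Re = 374.609808 / 1.69e-05
Step 3: Re = 2.2166e+07

2.2166e+07


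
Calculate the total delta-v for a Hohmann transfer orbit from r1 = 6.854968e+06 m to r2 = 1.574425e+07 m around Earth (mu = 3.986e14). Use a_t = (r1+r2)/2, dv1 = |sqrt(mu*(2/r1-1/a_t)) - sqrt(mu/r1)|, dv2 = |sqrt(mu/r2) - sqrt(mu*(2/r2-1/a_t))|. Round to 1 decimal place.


Step 1: Transfer semi-major axis a_t = (6.854968e+06 + 1.574425e+07) / 2 = 1.129961e+07 m
Step 2: v1 (circular at r1) = sqrt(mu/r1) = 7625.46 m/s
Step 3: v_t1 = sqrt(mu*(2/r1 - 1/a_t)) = 9001.09 m/s
Step 4: dv1 = |9001.09 - 7625.46| = 1375.63 m/s
Step 5: v2 (circular at r2) = 5031.62 m/s, v_t2 = 3919.03 m/s
Step 6: dv2 = |5031.62 - 3919.03| = 1112.59 m/s
Step 7: Total delta-v = 1375.63 + 1112.59 = 2488.2 m/s

2488.2


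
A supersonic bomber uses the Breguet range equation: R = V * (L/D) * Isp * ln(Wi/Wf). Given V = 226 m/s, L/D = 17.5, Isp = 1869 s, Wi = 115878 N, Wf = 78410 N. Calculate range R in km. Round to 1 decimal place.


Step 1: Coefficient = V * (L/D) * Isp = 226 * 17.5 * 1869 = 7391895.0 m
Step 2: Wi/Wf = 115878 / 78410 = 1.477847
Step 3: ln(1.477847) = 0.390586
Step 4: R = 7391895.0 * 0.390586 = 2887174.0 m = 2887.2 km

2887.2


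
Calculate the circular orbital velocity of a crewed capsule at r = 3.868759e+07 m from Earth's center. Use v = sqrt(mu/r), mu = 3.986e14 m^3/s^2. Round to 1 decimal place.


Step 1: mu / r = 3.986e14 / 3.868759e+07 = 10303045.4986
Step 2: v = sqrt(10303045.4986) = 3209.8 m/s

3209.8


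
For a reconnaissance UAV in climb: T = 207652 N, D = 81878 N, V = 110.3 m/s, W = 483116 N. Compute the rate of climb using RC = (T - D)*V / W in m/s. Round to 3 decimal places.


Step 1: Excess thrust = T - D = 207652 - 81878 = 125774 N
Step 2: Excess power = 125774 * 110.3 = 13872872.2 W
Step 3: RC = 13872872.2 / 483116 = 28.715 m/s

28.715


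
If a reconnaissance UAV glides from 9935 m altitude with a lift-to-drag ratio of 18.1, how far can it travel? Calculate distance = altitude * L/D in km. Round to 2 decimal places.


Step 1: Glide distance = altitude * L/D = 9935 * 18.1 = 179823.5 m
Step 2: Convert to km: 179823.5 / 1000 = 179.82 km

179.82


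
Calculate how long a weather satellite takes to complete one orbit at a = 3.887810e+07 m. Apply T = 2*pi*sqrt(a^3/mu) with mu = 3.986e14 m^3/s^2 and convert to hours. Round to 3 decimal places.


Step 1: a^3 / mu = 5.876451e+22 / 3.986e14 = 1.474273e+08
Step 2: sqrt(1.474273e+08) = 12141.9629 s
Step 3: T = 2*pi * 12141.9629 = 76290.2 s
Step 4: T in hours = 76290.2 / 3600 = 21.192 hours

21.192


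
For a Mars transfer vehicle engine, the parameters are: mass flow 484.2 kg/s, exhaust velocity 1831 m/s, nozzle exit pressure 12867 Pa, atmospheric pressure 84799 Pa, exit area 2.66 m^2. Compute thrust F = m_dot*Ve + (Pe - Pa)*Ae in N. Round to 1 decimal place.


Step 1: Momentum thrust = m_dot * Ve = 484.2 * 1831 = 886570.2 N
Step 2: Pressure thrust = (Pe - Pa) * Ae = (12867 - 84799) * 2.66 = -191339.12 N
Step 3: Total thrust F = 886570.2 + -191339.12 = 695231.1 N

695231.1


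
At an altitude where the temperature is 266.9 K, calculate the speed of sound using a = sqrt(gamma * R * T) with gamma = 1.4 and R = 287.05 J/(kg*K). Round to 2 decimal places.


Step 1: gamma * R * T = 1.4 * 287.05 * 266.9 = 107259.103
Step 2: a = sqrt(107259.103) = 327.50 m/s

327.50


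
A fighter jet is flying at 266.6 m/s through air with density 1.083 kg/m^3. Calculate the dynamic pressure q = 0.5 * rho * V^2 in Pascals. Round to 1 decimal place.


Step 1: V^2 = 266.6^2 = 71075.56
Step 2: q = 0.5 * 1.083 * 71075.56
Step 3: q = 38487.4 Pa

38487.4


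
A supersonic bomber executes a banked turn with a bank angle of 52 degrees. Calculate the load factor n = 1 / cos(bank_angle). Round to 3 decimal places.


Step 1: Convert 52 degrees to radians = 0.907571
Step 2: cos(52 deg) = 0.615661
Step 3: n = 1 / 0.615661 = 1.624

1.624


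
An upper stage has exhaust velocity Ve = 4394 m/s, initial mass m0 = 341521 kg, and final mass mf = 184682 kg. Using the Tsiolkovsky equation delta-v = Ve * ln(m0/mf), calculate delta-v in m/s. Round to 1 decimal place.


Step 1: Mass ratio m0/mf = 341521 / 184682 = 1.849238
Step 2: ln(1.849238) = 0.614774
Step 3: delta-v = 4394 * 0.614774 = 2701.3 m/s

2701.3


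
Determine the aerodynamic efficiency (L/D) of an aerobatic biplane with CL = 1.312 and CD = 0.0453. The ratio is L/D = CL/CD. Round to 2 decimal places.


Step 1: L/D = CL / CD = 1.312 / 0.0453
Step 2: L/D = 28.96

28.96


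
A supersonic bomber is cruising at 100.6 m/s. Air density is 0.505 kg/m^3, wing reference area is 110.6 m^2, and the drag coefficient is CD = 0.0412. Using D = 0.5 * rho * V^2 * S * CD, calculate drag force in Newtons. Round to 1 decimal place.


Step 1: Dynamic pressure q = 0.5 * 0.505 * 100.6^2 = 2555.3909 Pa
Step 2: Drag D = q * S * CD = 2555.3909 * 110.6 * 0.0412
Step 3: D = 11644.2 N

11644.2


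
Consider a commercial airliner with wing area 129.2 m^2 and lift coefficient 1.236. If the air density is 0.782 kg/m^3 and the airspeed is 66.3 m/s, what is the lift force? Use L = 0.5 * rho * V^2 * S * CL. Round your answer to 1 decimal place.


Step 1: Calculate dynamic pressure q = 0.5 * 0.782 * 66.3^2 = 0.5 * 0.782 * 4395.69 = 1718.7148 Pa
Step 2: Multiply by wing area and lift coefficient: L = 1718.7148 * 129.2 * 1.236
Step 3: L = 222057.9509 * 1.236 = 274463.6 N

274463.6


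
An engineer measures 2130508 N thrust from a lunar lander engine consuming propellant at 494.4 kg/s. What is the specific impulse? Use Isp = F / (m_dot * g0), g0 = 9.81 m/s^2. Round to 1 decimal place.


Step 1: m_dot * g0 = 494.4 * 9.81 = 4850.06
Step 2: Isp = 2130508 / 4850.06 = 439.3 s

439.3


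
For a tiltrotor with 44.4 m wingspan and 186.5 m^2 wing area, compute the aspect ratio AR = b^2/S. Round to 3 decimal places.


Step 1: b^2 = 44.4^2 = 1971.36
Step 2: AR = 1971.36 / 186.5 = 10.570

10.570


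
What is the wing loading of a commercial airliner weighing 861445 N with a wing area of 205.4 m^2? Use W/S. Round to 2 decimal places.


Step 1: Wing loading = W / S = 861445 / 205.4
Step 2: Wing loading = 4193.99 N/m^2

4193.99


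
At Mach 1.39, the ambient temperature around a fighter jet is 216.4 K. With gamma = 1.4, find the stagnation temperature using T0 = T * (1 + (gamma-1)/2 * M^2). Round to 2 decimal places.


Step 1: (gamma-1)/2 = 0.2
Step 2: M^2 = 1.9321
Step 3: 1 + 0.2 * 1.9321 = 1.38642
Step 4: T0 = 216.4 * 1.38642 = 300.02 K

300.02


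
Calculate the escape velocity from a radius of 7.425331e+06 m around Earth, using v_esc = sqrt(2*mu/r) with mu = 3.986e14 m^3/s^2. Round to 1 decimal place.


Step 1: 2*mu/r = 2 * 3.986e14 / 7.425331e+06 = 107362217.2533
Step 2: v_esc = sqrt(107362217.2533) = 10361.6 m/s

10361.6


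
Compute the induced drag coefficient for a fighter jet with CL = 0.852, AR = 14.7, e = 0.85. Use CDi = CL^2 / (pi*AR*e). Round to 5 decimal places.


Step 1: CL^2 = 0.852^2 = 0.725904
Step 2: pi * AR * e = 3.14159 * 14.7 * 0.85 = 39.2542
Step 3: CDi = 0.725904 / 39.2542 = 0.01849

0.01849


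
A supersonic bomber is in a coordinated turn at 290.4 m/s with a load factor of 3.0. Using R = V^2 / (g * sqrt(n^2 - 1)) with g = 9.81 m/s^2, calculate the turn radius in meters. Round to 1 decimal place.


Step 1: V^2 = 290.4^2 = 84332.16
Step 2: n^2 - 1 = 3.0^2 - 1 = 8.0
Step 3: sqrt(8.0) = 2.828427
Step 4: R = 84332.16 / (9.81 * 2.828427) = 3039.3 m

3039.3


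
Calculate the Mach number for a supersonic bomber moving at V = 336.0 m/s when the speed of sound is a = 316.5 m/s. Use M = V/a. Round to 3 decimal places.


Step 1: M = V / a = 336.0 / 316.5
Step 2: M = 1.062

1.062


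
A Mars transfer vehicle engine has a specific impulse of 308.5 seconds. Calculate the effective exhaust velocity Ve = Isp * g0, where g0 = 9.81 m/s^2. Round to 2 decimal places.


Step 1: Ve = Isp * g0 = 308.5 * 9.81
Step 2: Ve = 3026.39 m/s

3026.39


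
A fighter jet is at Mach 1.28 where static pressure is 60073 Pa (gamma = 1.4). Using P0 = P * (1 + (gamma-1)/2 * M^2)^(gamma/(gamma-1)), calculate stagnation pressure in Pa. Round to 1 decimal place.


Step 1: (gamma-1)/2 * M^2 = 0.2 * 1.6384 = 0.32768
Step 2: 1 + 0.32768 = 1.32768
Step 3: Exponent gamma/(gamma-1) = 3.5
Step 4: P0 = 60073 * 1.32768^3.5 = 161996.7 Pa

161996.7


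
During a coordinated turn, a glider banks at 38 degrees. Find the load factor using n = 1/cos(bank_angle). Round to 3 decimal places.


Step 1: Convert 38 degrees to radians = 0.663225
Step 2: cos(38 deg) = 0.788011
Step 3: n = 1 / 0.788011 = 1.269

1.269


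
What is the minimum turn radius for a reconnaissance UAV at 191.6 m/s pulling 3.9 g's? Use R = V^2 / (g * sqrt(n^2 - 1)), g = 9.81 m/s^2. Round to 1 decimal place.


Step 1: V^2 = 191.6^2 = 36710.56
Step 2: n^2 - 1 = 3.9^2 - 1 = 14.21
Step 3: sqrt(14.21) = 3.769615
Step 4: R = 36710.56 / (9.81 * 3.769615) = 992.7 m

992.7


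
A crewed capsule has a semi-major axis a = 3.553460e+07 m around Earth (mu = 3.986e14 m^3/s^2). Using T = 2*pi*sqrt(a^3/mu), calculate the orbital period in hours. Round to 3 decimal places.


Step 1: a^3 / mu = 4.486982e+22 / 3.986e14 = 1.125685e+08
Step 2: sqrt(1.125685e+08) = 10609.8318 s
Step 3: T = 2*pi * 10609.8318 = 66663.54 s
Step 4: T in hours = 66663.54 / 3600 = 18.518 hours

18.518


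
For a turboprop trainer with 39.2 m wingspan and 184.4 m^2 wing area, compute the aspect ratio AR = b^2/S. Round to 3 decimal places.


Step 1: b^2 = 39.2^2 = 1536.64
Step 2: AR = 1536.64 / 184.4 = 8.333

8.333


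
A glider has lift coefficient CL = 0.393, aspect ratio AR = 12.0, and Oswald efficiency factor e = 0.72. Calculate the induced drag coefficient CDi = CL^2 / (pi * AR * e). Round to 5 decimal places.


Step 1: CL^2 = 0.393^2 = 0.154449
Step 2: pi * AR * e = 3.14159 * 12.0 * 0.72 = 27.143361
Step 3: CDi = 0.154449 / 27.143361 = 0.00569

0.00569


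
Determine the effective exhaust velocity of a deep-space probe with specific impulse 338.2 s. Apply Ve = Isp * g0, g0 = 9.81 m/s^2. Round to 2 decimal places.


Step 1: Ve = Isp * g0 = 338.2 * 9.81
Step 2: Ve = 3317.74 m/s

3317.74


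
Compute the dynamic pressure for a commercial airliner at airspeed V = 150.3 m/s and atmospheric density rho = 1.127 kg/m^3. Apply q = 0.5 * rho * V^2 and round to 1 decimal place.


Step 1: V^2 = 150.3^2 = 22590.09
Step 2: q = 0.5 * 1.127 * 22590.09
Step 3: q = 12729.5 Pa

12729.5


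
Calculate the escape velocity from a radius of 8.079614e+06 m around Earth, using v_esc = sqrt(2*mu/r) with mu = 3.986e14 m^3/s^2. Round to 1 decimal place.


Step 1: 2*mu/r = 2 * 3.986e14 / 8.079614e+06 = 98668079.9355
Step 2: v_esc = sqrt(98668079.9355) = 9933.2 m/s

9933.2


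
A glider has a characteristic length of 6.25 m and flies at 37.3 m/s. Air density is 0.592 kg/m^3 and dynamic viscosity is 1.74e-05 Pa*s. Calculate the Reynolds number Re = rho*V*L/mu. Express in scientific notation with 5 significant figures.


Step 1: Numerator = rho * V * L = 0.592 * 37.3 * 6.25 = 138.01
Step 2: Re = 138.01 / 1.74e-05
Step 3: Re = 7.9316e+06

7.9316e+06


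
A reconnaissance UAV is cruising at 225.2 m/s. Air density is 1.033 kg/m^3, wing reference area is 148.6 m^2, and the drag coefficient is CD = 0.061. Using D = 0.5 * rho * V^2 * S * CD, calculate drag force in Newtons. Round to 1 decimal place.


Step 1: Dynamic pressure q = 0.5 * 1.033 * 225.2^2 = 26194.3182 Pa
Step 2: Drag D = q * S * CD = 26194.3182 * 148.6 * 0.061
Step 3: D = 237441.0 N

237441.0


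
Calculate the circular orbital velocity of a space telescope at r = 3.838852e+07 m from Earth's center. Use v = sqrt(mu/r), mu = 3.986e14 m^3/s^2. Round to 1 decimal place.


Step 1: mu / r = 3.986e14 / 3.838852e+07 = 10383312.5111
Step 2: v = sqrt(10383312.5111) = 3222.3 m/s

3222.3


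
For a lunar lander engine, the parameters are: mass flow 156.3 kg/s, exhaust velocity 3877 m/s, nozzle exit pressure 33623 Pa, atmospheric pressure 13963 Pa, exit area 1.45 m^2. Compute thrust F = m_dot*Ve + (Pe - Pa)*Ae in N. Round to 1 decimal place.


Step 1: Momentum thrust = m_dot * Ve = 156.3 * 3877 = 605975.1 N
Step 2: Pressure thrust = (Pe - Pa) * Ae = (33623 - 13963) * 1.45 = 28507.00 N
Step 3: Total thrust F = 605975.1 + 28507.00 = 634482.1 N

634482.1


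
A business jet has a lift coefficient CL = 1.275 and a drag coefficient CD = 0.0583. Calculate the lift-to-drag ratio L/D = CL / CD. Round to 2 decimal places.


Step 1: L/D = CL / CD = 1.275 / 0.0583
Step 2: L/D = 21.87

21.87


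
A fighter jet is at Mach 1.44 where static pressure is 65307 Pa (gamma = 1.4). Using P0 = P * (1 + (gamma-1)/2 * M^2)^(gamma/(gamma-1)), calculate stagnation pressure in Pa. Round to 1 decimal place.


Step 1: (gamma-1)/2 * M^2 = 0.2 * 2.0736 = 0.41472
Step 2: 1 + 0.41472 = 1.41472
Step 3: Exponent gamma/(gamma-1) = 3.5
Step 4: P0 = 65307 * 1.41472^3.5 = 219941.1 Pa

219941.1


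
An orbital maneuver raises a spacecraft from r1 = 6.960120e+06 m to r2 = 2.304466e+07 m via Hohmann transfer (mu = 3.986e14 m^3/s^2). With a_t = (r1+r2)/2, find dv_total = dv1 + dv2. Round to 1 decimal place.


Step 1: Transfer semi-major axis a_t = (6.960120e+06 + 2.304466e+07) / 2 = 1.500239e+07 m
Step 2: v1 (circular at r1) = sqrt(mu/r1) = 7567.64 m/s
Step 3: v_t1 = sqrt(mu*(2/r1 - 1/a_t)) = 9379.19 m/s
Step 4: dv1 = |9379.19 - 7567.64| = 1811.55 m/s
Step 5: v2 (circular at r2) = 4158.95 m/s, v_t2 = 2832.77 m/s
Step 6: dv2 = |4158.95 - 2832.77| = 1326.18 m/s
Step 7: Total delta-v = 1811.55 + 1326.18 = 3137.7 m/s

3137.7


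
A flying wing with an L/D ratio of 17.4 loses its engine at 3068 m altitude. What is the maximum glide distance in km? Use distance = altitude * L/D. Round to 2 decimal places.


Step 1: Glide distance = altitude * L/D = 3068 * 17.4 = 53383.2 m
Step 2: Convert to km: 53383.2 / 1000 = 53.38 km

53.38


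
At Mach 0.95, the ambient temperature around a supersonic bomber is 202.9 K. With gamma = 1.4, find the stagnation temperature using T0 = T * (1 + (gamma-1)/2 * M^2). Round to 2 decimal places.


Step 1: (gamma-1)/2 = 0.2
Step 2: M^2 = 0.9025
Step 3: 1 + 0.2 * 0.9025 = 1.1805
Step 4: T0 = 202.9 * 1.1805 = 239.52 K

239.52


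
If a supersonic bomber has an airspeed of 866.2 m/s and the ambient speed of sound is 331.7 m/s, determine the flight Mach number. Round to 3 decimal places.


Step 1: M = V / a = 866.2 / 331.7
Step 2: M = 2.611

2.611


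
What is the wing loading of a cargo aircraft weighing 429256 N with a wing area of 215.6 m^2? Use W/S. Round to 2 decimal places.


Step 1: Wing loading = W / S = 429256 / 215.6
Step 2: Wing loading = 1990.98 N/m^2

1990.98


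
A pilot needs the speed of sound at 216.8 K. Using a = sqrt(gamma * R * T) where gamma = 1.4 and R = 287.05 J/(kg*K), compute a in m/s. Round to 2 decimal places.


Step 1: gamma * R * T = 1.4 * 287.05 * 216.8 = 87125.416
Step 2: a = sqrt(87125.416) = 295.17 m/s

295.17


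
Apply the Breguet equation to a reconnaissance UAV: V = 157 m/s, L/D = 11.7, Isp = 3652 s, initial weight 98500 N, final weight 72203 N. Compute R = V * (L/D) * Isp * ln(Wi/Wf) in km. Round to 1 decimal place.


Step 1: Coefficient = V * (L/D) * Isp = 157 * 11.7 * 3652 = 6708358.8 m
Step 2: Wi/Wf = 98500 / 72203 = 1.364209
Step 3: ln(1.364209) = 0.310575
Step 4: R = 6708358.8 * 0.310575 = 2083448.2 m = 2083.4 km

2083.4


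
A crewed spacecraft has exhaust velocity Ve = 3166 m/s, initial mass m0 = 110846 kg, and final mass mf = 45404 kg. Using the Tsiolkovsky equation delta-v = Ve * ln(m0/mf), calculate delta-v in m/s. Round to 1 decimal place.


Step 1: Mass ratio m0/mf = 110846 / 45404 = 2.441327
Step 2: ln(2.441327) = 0.892542
Step 3: delta-v = 3166 * 0.892542 = 2825.8 m/s

2825.8


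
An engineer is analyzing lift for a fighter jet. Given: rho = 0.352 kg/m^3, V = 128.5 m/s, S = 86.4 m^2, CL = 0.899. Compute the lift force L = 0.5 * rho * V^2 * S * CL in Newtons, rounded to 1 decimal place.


Step 1: Calculate dynamic pressure q = 0.5 * 0.352 * 128.5^2 = 0.5 * 0.352 * 16512.25 = 2906.156 Pa
Step 2: Multiply by wing area and lift coefficient: L = 2906.156 * 86.4 * 0.899
Step 3: L = 251091.8784 * 0.899 = 225731.6 N

225731.6


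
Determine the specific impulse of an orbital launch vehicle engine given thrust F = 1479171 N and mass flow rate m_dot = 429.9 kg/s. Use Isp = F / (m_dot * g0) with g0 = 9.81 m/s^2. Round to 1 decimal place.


Step 1: m_dot * g0 = 429.9 * 9.81 = 4217.32
Step 2: Isp = 1479171 / 4217.32 = 350.7 s

350.7


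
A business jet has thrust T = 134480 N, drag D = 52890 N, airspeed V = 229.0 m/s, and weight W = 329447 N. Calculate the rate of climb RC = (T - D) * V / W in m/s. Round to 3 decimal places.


Step 1: Excess thrust = T - D = 134480 - 52890 = 81590 N
Step 2: Excess power = 81590 * 229.0 = 18684110.0 W
Step 3: RC = 18684110.0 / 329447 = 56.714 m/s

56.714


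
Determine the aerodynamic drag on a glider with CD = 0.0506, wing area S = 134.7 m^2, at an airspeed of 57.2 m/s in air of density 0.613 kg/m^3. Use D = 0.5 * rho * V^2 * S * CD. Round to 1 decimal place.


Step 1: Dynamic pressure q = 0.5 * 0.613 * 57.2^2 = 1002.819 Pa
Step 2: Drag D = q * S * CD = 1002.819 * 134.7 * 0.0506
Step 3: D = 6835.0 N

6835.0


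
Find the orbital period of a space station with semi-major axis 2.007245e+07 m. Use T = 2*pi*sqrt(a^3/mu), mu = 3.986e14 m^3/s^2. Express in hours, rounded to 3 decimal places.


Step 1: a^3 / mu = 8.087255e+21 / 3.986e14 = 2.028915e+07
Step 2: sqrt(2.028915e+07) = 4504.3479 s
Step 3: T = 2*pi * 4504.3479 = 28301.65 s
Step 4: T in hours = 28301.65 / 3600 = 7.862 hours

7.862


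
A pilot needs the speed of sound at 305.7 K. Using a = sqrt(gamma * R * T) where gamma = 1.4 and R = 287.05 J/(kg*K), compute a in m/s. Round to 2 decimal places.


Step 1: gamma * R * T = 1.4 * 287.05 * 305.7 = 122851.659
Step 2: a = sqrt(122851.659) = 350.50 m/s

350.50


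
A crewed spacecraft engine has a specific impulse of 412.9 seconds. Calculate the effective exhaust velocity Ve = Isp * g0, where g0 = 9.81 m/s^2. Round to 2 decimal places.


Step 1: Ve = Isp * g0 = 412.9 * 9.81
Step 2: Ve = 4050.55 m/s

4050.55


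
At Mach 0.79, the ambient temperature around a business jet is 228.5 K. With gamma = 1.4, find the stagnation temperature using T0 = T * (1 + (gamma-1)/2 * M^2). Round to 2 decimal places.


Step 1: (gamma-1)/2 = 0.2
Step 2: M^2 = 0.6241
Step 3: 1 + 0.2 * 0.6241 = 1.12482
Step 4: T0 = 228.5 * 1.12482 = 257.02 K

257.02


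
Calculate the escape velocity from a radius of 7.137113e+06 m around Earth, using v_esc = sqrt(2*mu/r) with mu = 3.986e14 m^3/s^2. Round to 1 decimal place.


Step 1: 2*mu/r = 2 * 3.986e14 / 7.137113e+06 = 111697825.157
Step 2: v_esc = sqrt(111697825.157) = 10568.7 m/s

10568.7


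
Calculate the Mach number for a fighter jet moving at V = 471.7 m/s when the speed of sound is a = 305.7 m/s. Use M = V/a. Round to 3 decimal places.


Step 1: M = V / a = 471.7 / 305.7
Step 2: M = 1.543

1.543


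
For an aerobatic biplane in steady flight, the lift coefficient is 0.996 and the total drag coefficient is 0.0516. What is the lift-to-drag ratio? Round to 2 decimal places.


Step 1: L/D = CL / CD = 0.996 / 0.0516
Step 2: L/D = 19.30

19.30


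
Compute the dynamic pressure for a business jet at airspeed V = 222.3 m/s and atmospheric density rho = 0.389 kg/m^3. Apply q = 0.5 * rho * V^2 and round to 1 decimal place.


Step 1: V^2 = 222.3^2 = 49417.29
Step 2: q = 0.5 * 0.389 * 49417.29
Step 3: q = 9611.7 Pa

9611.7


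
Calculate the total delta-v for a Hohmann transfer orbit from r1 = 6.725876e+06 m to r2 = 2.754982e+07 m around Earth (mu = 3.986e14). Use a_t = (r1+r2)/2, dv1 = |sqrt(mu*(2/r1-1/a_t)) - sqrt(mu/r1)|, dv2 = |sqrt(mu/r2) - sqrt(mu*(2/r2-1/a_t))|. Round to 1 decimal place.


Step 1: Transfer semi-major axis a_t = (6.725876e+06 + 2.754982e+07) / 2 = 1.713785e+07 m
Step 2: v1 (circular at r1) = sqrt(mu/r1) = 7698.29 m/s
Step 3: v_t1 = sqrt(mu*(2/r1 - 1/a_t)) = 9760.58 m/s
Step 4: dv1 = |9760.58 - 7698.29| = 2062.29 m/s
Step 5: v2 (circular at r2) = 3803.73 m/s, v_t2 = 2382.9 m/s
Step 6: dv2 = |3803.73 - 2382.9| = 1420.83 m/s
Step 7: Total delta-v = 2062.29 + 1420.83 = 3483.1 m/s

3483.1


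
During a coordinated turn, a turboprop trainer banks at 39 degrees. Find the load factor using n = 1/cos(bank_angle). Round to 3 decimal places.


Step 1: Convert 39 degrees to radians = 0.680678
Step 2: cos(39 deg) = 0.777146
Step 3: n = 1 / 0.777146 = 1.287

1.287


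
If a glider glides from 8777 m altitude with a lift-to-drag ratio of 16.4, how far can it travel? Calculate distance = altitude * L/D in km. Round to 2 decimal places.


Step 1: Glide distance = altitude * L/D = 8777 * 16.4 = 143942.8 m
Step 2: Convert to km: 143942.8 / 1000 = 143.94 km

143.94


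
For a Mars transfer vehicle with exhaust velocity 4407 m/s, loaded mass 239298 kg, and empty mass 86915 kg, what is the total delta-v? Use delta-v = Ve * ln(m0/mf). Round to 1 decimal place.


Step 1: Mass ratio m0/mf = 239298 / 86915 = 2.753242
Step 2: ln(2.753242) = 1.012779
Step 3: delta-v = 4407 * 1.012779 = 4463.3 m/s

4463.3


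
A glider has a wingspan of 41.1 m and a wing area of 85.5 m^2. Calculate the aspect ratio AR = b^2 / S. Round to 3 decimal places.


Step 1: b^2 = 41.1^2 = 1689.21
Step 2: AR = 1689.21 / 85.5 = 19.757

19.757


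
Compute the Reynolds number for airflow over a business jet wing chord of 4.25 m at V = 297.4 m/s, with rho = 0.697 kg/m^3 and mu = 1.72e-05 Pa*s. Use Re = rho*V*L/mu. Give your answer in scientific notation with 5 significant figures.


Step 1: Numerator = rho * V * L = 0.697 * 297.4 * 4.25 = 880.97315
Step 2: Re = 880.97315 / 1.72e-05
Step 3: Re = 5.1219e+07

5.1219e+07


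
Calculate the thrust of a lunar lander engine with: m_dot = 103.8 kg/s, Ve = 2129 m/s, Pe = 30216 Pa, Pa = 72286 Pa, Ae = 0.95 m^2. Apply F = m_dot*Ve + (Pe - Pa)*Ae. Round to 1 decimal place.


Step 1: Momentum thrust = m_dot * Ve = 103.8 * 2129 = 220990.2 N
Step 2: Pressure thrust = (Pe - Pa) * Ae = (30216 - 72286) * 0.95 = -39966.50 N
Step 3: Total thrust F = 220990.2 + -39966.50 = 181023.7 N

181023.7


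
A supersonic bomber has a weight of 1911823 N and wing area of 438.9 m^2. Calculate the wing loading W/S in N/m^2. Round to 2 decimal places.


Step 1: Wing loading = W / S = 1911823 / 438.9
Step 2: Wing loading = 4355.94 N/m^2

4355.94
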